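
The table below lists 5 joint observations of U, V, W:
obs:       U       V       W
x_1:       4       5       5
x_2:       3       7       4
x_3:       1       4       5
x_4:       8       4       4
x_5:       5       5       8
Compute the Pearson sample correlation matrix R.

Step 1 — column means:
  mean(U) = (4 + 3 + 1 + 8 + 5) / 5 = 21/5 = 4.2
  mean(V) = (5 + 7 + 4 + 4 + 5) / 5 = 25/5 = 5
  mean(W) = (5 + 4 + 5 + 4 + 8) / 5 = 26/5 = 5.2

Step 2 — sample variances and covariances s[i,j] = (1/(n-1)) · Σ_k (x_{k,i} - mean_i) · (x_{k,j} - mean_j), with n-1 = 4:
  s[U,U] = ((-0.2)·(-0.2) + (-1.2)·(-1.2) + (-3.2)·(-3.2) + (3.8)·(3.8) + (0.8)·(0.8)) / 4 = 26.8/4 = 6.7
  s[U,V] = ((-0.2)·(0) + (-1.2)·(2) + (-3.2)·(-1) + (3.8)·(-1) + (0.8)·(0)) / 4 = -3/4 = -0.75
  s[U,W] = ((-0.2)·(-0.2) + (-1.2)·(-1.2) + (-3.2)·(-0.2) + (3.8)·(-1.2) + (0.8)·(2.8)) / 4 = -0.2/4 = -0.05
  s[V,V] = ((0)·(0) + (2)·(2) + (-1)·(-1) + (-1)·(-1) + (0)·(0)) / 4 = 6/4 = 1.5
  s[V,W] = ((0)·(-0.2) + (2)·(-1.2) + (-1)·(-0.2) + (-1)·(-1.2) + (0)·(2.8)) / 4 = -1/4 = -0.25
  s[W,W] = ((-0.2)·(-0.2) + (-1.2)·(-1.2) + (-0.2)·(-0.2) + (-1.2)·(-1.2) + (2.8)·(2.8)) / 4 = 10.8/4 = 2.7
  Sample standard deviations s_i = √(s[i,i]):
  s(U) = √(6.7) = 2.5884
  s(V) = √(1.5) = 1.2247
  s(W) = √(2.7) = 1.6432

Step 3 — r_{ij} = s_{ij} / (s_i · s_j):
  r[U,U] = 1 (diagonal).
  r[U,V] = -0.75 / (2.5884 · 1.2247) = -0.75 / 3.1702 = -0.2366
  r[U,W] = -0.05 / (2.5884 · 1.6432) = -0.05 / 4.2532 = -0.0118
  r[V,V] = 1 (diagonal).
  r[V,W] = -0.25 / (1.2247 · 1.6432) = -0.25 / 2.0125 = -0.1242
  r[W,W] = 1 (diagonal).

R is symmetric with unit diagonal. Assembling:

R = [[1, -0.2366, -0.0118],
 [-0.2366, 1, -0.1242],
 [-0.0118, -0.1242, 1]]


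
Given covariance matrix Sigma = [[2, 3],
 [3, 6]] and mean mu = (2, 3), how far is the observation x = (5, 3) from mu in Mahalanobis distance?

Step 1 — centre the observation: (x - mu) = (3, 0).

Step 2 — invert Sigma. det(Sigma) = 2·6 - (3)² = 3.
  Sigma^{-1} = (1/det) · [[d, -b], [-b, a]] = [[2, -1],
 [-1, 0.6667]].

Step 3 — form the quadratic (x - mu)^T · Sigma^{-1} · (x - mu):
  Sigma^{-1} · (x - mu) = (6, -3).
  (x - mu)^T · [Sigma^{-1} · (x - mu)] = (3)·(6) + (0)·(-3) = 18.

Step 4 — take square root: d = √(18) ≈ 4.2426.

d(x, mu) = √(18) ≈ 4.2426


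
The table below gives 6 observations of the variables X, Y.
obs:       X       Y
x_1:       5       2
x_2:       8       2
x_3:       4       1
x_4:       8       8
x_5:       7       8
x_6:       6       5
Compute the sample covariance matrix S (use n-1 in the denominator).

Step 1 — column means:
  mean(X) = (5 + 8 + 4 + 8 + 7 + 6) / 6 = 38/6 = 6.3333
  mean(Y) = (2 + 2 + 1 + 8 + 8 + 5) / 6 = 26/6 = 4.3333

Step 2 — sample covariance S[i,j] = (1/(n-1)) · Σ_k (x_{k,i} - mean_i) · (x_{k,j} - mean_j), with n-1 = 5.
  S[X,X] = ((-1.3333)·(-1.3333) + (1.6667)·(1.6667) + (-2.3333)·(-2.3333) + (1.6667)·(1.6667) + (0.6667)·(0.6667) + (-0.3333)·(-0.3333)) / 5 = 13.3333/5 = 2.6667
  S[X,Y] = ((-1.3333)·(-2.3333) + (1.6667)·(-2.3333) + (-2.3333)·(-3.3333) + (1.6667)·(3.6667) + (0.6667)·(3.6667) + (-0.3333)·(0.6667)) / 5 = 15.3333/5 = 3.0667
  S[Y,Y] = ((-2.3333)·(-2.3333) + (-2.3333)·(-2.3333) + (-3.3333)·(-3.3333) + (3.6667)·(3.6667) + (3.6667)·(3.6667) + (0.6667)·(0.6667)) / 5 = 49.3333/5 = 9.8667

S is symmetric (S[j,i] = S[i,j]). Assembling:

S = [[2.6667, 3.0667],
 [3.0667, 9.8667]]


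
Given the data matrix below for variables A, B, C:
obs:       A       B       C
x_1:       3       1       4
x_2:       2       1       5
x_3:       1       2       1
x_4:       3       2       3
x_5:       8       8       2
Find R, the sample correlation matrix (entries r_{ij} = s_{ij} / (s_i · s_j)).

Step 1 — column means:
  mean(A) = (3 + 2 + 1 + 3 + 8) / 5 = 17/5 = 3.4
  mean(B) = (1 + 1 + 2 + 2 + 8) / 5 = 14/5 = 2.8
  mean(C) = (4 + 5 + 1 + 3 + 2) / 5 = 15/5 = 3

Step 2 — sample variances and covariances s[i,j] = (1/(n-1)) · Σ_k (x_{k,i} - mean_i) · (x_{k,j} - mean_j), with n-1 = 4:
  s[A,A] = ((-0.4)·(-0.4) + (-1.4)·(-1.4) + (-2.4)·(-2.4) + (-0.4)·(-0.4) + (4.6)·(4.6)) / 4 = 29.2/4 = 7.3
  s[A,B] = ((-0.4)·(-1.8) + (-1.4)·(-1.8) + (-2.4)·(-0.8) + (-0.4)·(-0.8) + (4.6)·(5.2)) / 4 = 29.4/4 = 7.35
  s[A,C] = ((-0.4)·(1) + (-1.4)·(2) + (-2.4)·(-2) + (-0.4)·(0) + (4.6)·(-1)) / 4 = -3/4 = -0.75
  s[B,B] = ((-1.8)·(-1.8) + (-1.8)·(-1.8) + (-0.8)·(-0.8) + (-0.8)·(-0.8) + (5.2)·(5.2)) / 4 = 34.8/4 = 8.7
  s[B,C] = ((-1.8)·(1) + (-1.8)·(2) + (-0.8)·(-2) + (-0.8)·(0) + (5.2)·(-1)) / 4 = -9/4 = -2.25
  s[C,C] = ((1)·(1) + (2)·(2) + (-2)·(-2) + (0)·(0) + (-1)·(-1)) / 4 = 10/4 = 2.5
  Sample standard deviations s_i = √(s[i,i]):
  s(A) = √(7.3) = 2.7019
  s(B) = √(8.7) = 2.9496
  s(C) = √(2.5) = 1.5811

Step 3 — r_{ij} = s_{ij} / (s_i · s_j):
  r[A,A] = 1 (diagonal).
  r[A,B] = 7.35 / (2.7019 · 2.9496) = 7.35 / 7.9693 = 0.9223
  r[A,C] = -0.75 / (2.7019 · 1.5811) = -0.75 / 4.272 = -0.1756
  r[B,B] = 1 (diagonal).
  r[B,C] = -2.25 / (2.9496 · 1.5811) = -2.25 / 4.6637 = -0.4825
  r[C,C] = 1 (diagonal).

R is symmetric with unit diagonal. Assembling:

R = [[1, 0.9223, -0.1756],
 [0.9223, 1, -0.4825],
 [-0.1756, -0.4825, 1]]


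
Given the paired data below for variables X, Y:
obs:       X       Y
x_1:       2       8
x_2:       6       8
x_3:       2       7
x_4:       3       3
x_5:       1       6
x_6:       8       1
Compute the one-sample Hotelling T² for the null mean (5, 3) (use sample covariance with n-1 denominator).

Step 1 — sample mean vector:
  mean(X) = (2 + 6 + 2 + 3 + 1 + 8) / 6 = 22/6 = 3.6667
  mean(Y) = (8 + 8 + 7 + 3 + 6 + 1) / 6 = 33/6 = 5.5
  x̄ = (3.6667, 5.5),  deviation x̄ - mu_0 = (3.6667, 5.5) - (5, 3) = (-1.3333, 2.5).

Step 2 — sample covariance matrix, S[i,j] = (1/(n-1)) · Σ_k (x_{k,i} - mean_i) · (x_{k,j} - mean_j), divisor n-1 = 5:
  S[X,X] = ((-1.6667)·(-1.6667) + (2.3333)·(2.3333) + (-1.6667)·(-1.6667) + (-0.6667)·(-0.6667) + (-2.6667)·(-2.6667) + (4.3333)·(4.3333)) / 5 = 37.3333/5 = 7.4667
  S[X,Y] = ((-1.6667)·(2.5) + (2.3333)·(2.5) + (-1.6667)·(1.5) + (-0.6667)·(-2.5) + (-2.6667)·(0.5) + (4.3333)·(-4.5)) / 5 = -20/5 = -4
  S[Y,Y] = ((2.5)·(2.5) + (2.5)·(2.5) + (1.5)·(1.5) + (-2.5)·(-2.5) + (0.5)·(0.5) + (-4.5)·(-4.5)) / 5 = 41.5/5 = 8.3
  S = [[7.4667, -4],
 [-4, 8.3]].

Step 3 — invert S. det(S) = 7.4667·8.3 - (-4)² = 45.9733.
  S^{-1} = (1/det) · [[d, -b], [-b, a]] = [[0.1805, 0.087],
 [0.087, 0.1624]].

Step 4 — quadratic form (x̄ - mu_0)^T · S^{-1} · (x̄ - mu_0):
  S^{-1} · (x̄ - mu_0) = (-0.0232, 0.29),
  (x̄ - mu_0)^T · [...] = (-1.3333)·(-0.0232) + (2.5)·(0.29) = 0.756.

Step 5 — scale by n: T² = 6 · 0.756 = 4.536.

T² ≈ 4.536


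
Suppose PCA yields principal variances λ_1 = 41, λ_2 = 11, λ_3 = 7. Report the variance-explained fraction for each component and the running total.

Step 1 — total variance = trace(Sigma) = Σ λ_i = 41 + 11 + 7 = 59.

Step 2 — fraction explained by component i = λ_i / Σ λ:
  PC1: 41/59 = 0.6949
  PC2: 11/59 = 0.1864
  PC3: 7/59 = 0.1186

Step 3 — cumulative fraction after k components = (λ_1 + ... + λ_k) / Σ λ:
  k = 1: 41/59 = 0.6949
  k = 2: (41 + 11)/59 = 52/59 = 0.8814
  k = 3: (41 + 11 + 7)/59 = 59/59 = 1

Summary (fraction, with percent):

explained: PC1 0.6949 (69.49%), PC2 0.1864 (18.64%), PC3 0.1186 (11.86%);  cumulative: 0.6949, 0.8814, 1


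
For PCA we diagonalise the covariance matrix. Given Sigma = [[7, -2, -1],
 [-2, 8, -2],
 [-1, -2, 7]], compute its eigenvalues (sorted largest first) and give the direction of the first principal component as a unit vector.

Step 1 — characteristic polynomial p(λ) = det(λI - Sigma) = λ³ - tr·λ² + c_1·λ - det, where tr = trace, c_1 = sum of the principal 2×2 minors, det = det(Sigma):
  tr = 7 + 8 + 7 = 22,
  c_1 = (7·8 - (-2)²) + (7·7 - (-1)²) + (8·7 - (-2)²) = 52 + 48 + 52 = 152,
  det = 7·(8·7 - (-2)²) - (-2)·((-2)·7 - (-2)·(-1)) + (-1)·((-2)·(-2) - 8·(-1)) = 7·(52) - (-2)·(-16) + (-1)·(12) = 320.
  So p(λ) = λ³ - 22λ² + 152λ - 320.
Step 2 — look for an integer root (rational root theorem: any rational root is an integer divisor of 320). Testing λ = 4:
  p(4) = 64 - 352 + 608 - 320 = 0  ✓
  Dividing out (λ - 4): p(λ) = (λ - 4)(λ² - 18λ + 80).
Step 3 — remaining eigenvalues from the quadratic λ² - 18λ + 80 = 0:
  Δ = 18² - 4·80 = 324 - 320 = 4,  λ = (18 ± √4)/2 = (18 ± 2)/2 = 10 or 8.
  Sorted: λ_1 = 10,  λ_2 = 8,  λ_3 = 4  (check: sum = 22 = tr ✓).

Step 4 — unit eigenvector for λ_1 = 10: v spans the null space of (Sigma - λ_1 I), whose rows are
  r_1 = (-3, -2, -1),  r_2 = (-2, -2, -2),  r_3 = (-1, -2, -3).
  v is orthogonal to every row, so take v ∝ r_1 × r_2 = ((-2)·(-2) - (-1)·(-2), (-1)·(-2) - (-3)·(-2), (-3)·(-2) - (-2)·(-2)) = (2, -4, 2).
  Rescale (divide by 2): u = (1, -2, 1).
  ||u|| = √((1)² + (-2)² + (1)²) = √(6) ≈ 2.4495,  v_1 = u/||u|| ≈ (0.4082, -0.8165, 0.4082) (||v_1|| = 1).

λ_1 = 10,  λ_2 = 8,  λ_3 = 4;  v_1 ≈ (0.4082, -0.8165, 0.4082)


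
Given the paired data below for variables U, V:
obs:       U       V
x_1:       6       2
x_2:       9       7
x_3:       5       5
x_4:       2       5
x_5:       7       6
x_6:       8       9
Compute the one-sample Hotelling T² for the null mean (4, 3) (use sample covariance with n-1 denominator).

Step 1 — sample mean vector:
  mean(U) = (6 + 9 + 5 + 2 + 7 + 8) / 6 = 37/6 = 6.1667
  mean(V) = (2 + 7 + 5 + 5 + 6 + 9) / 6 = 34/6 = 5.6667
  x̄ = (6.1667, 5.6667),  deviation x̄ - mu_0 = (6.1667, 5.6667) - (4, 3) = (2.1667, 2.6667).

Step 2 — sample covariance matrix, S[i,j] = (1/(n-1)) · Σ_k (x_{k,i} - mean_i) · (x_{k,j} - mean_j), divisor n-1 = 5:
  S[U,U] = ((-0.1667)·(-0.1667) + (2.8333)·(2.8333) + (-1.1667)·(-1.1667) + (-4.1667)·(-4.1667) + (0.8333)·(0.8333) + (1.8333)·(1.8333)) / 5 = 30.8333/5 = 6.1667
  S[U,V] = ((-0.1667)·(-3.6667) + (2.8333)·(1.3333) + (-1.1667)·(-0.6667) + (-4.1667)·(-0.6667) + (0.8333)·(0.3333) + (1.8333)·(3.3333)) / 5 = 14.3333/5 = 2.8667
  S[V,V] = ((-3.6667)·(-3.6667) + (1.3333)·(1.3333) + (-0.6667)·(-0.6667) + (-0.6667)·(-0.6667) + (0.3333)·(0.3333) + (3.3333)·(3.3333)) / 5 = 27.3333/5 = 5.4667
  S = [[6.1667, 2.8667],
 [2.8667, 5.4667]].

Step 3 — invert S. det(S) = 6.1667·5.4667 - (2.8667)² = 25.4933.
  S^{-1} = (1/det) · [[d, -b], [-b, a]] = [[0.2144, -0.1124],
 [-0.1124, 0.2419]].

Step 4 — quadratic form (x̄ - mu_0)^T · S^{-1} · (x̄ - mu_0):
  S^{-1} · (x̄ - mu_0) = (0.1647, 0.4014),
  (x̄ - mu_0)^T · [...] = (2.1667)·(0.1647) + (2.6667)·(0.4014) = 1.4274.

Step 5 — scale by n: T² = 6 · 1.4274 = 8.5643.

T² ≈ 8.5643


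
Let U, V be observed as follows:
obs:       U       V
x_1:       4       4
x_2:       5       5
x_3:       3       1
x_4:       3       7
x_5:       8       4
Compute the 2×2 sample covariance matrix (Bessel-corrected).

Step 1 — column means:
  mean(U) = (4 + 5 + 3 + 3 + 8) / 5 = 23/5 = 4.6
  mean(V) = (4 + 5 + 1 + 7 + 4) / 5 = 21/5 = 4.2

Step 2 — sample covariance S[i,j] = (1/(n-1)) · Σ_k (x_{k,i} - mean_i) · (x_{k,j} - mean_j), with n-1 = 4.
  S[U,U] = ((-0.6)·(-0.6) + (0.4)·(0.4) + (-1.6)·(-1.6) + (-1.6)·(-1.6) + (3.4)·(3.4)) / 4 = 17.2/4 = 4.3
  S[U,V] = ((-0.6)·(-0.2) + (0.4)·(0.8) + (-1.6)·(-3.2) + (-1.6)·(2.8) + (3.4)·(-0.2)) / 4 = 0.4/4 = 0.1
  S[V,V] = ((-0.2)·(-0.2) + (0.8)·(0.8) + (-3.2)·(-3.2) + (2.8)·(2.8) + (-0.2)·(-0.2)) / 4 = 18.8/4 = 4.7

S is symmetric (S[j,i] = S[i,j]). Assembling:

S = [[4.3, 0.1],
 [0.1, 4.7]]


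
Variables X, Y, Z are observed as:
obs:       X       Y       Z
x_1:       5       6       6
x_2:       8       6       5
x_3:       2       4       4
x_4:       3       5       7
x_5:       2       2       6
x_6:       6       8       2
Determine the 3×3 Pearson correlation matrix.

Step 1 — column means:
  mean(X) = (5 + 8 + 2 + 3 + 2 + 6) / 6 = 26/6 = 4.3333
  mean(Y) = (6 + 6 + 4 + 5 + 2 + 8) / 6 = 31/6 = 5.1667
  mean(Z) = (6 + 5 + 4 + 7 + 6 + 2) / 6 = 30/6 = 5

Step 2 — sample variances and covariances s[i,j] = (1/(n-1)) · Σ_k (x_{k,i} - mean_i) · (x_{k,j} - mean_j), with n-1 = 5:
  s[X,X] = ((0.6667)·(0.6667) + (3.6667)·(3.6667) + (-2.3333)·(-2.3333) + (-1.3333)·(-1.3333) + (-2.3333)·(-2.3333) + (1.6667)·(1.6667)) / 5 = 29.3333/5 = 5.8667
  s[X,Y] = ((0.6667)·(0.8333) + (3.6667)·(0.8333) + (-2.3333)·(-1.1667) + (-1.3333)·(-0.1667) + (-2.3333)·(-3.1667) + (1.6667)·(2.8333)) / 5 = 18.6667/5 = 3.7333
  s[X,Z] = ((0.6667)·(1) + (3.6667)·(0) + (-2.3333)·(-1) + (-1.3333)·(2) + (-2.3333)·(1) + (1.6667)·(-3)) / 5 = -7/5 = -1.4
  s[Y,Y] = ((0.8333)·(0.8333) + (0.8333)·(0.8333) + (-1.1667)·(-1.1667) + (-0.1667)·(-0.1667) + (-3.1667)·(-3.1667) + (2.8333)·(2.8333)) / 5 = 20.8333/5 = 4.1667
  s[Y,Z] = ((0.8333)·(1) + (0.8333)·(0) + (-1.1667)·(-1) + (-0.1667)·(2) + (-3.1667)·(1) + (2.8333)·(-3)) / 5 = -10/5 = -2
  s[Z,Z] = ((1)·(1) + (0)·(0) + (-1)·(-1) + (2)·(2) + (1)·(1) + (-3)·(-3)) / 5 = 16/5 = 3.2
  Sample standard deviations s_i = √(s[i,i]):
  s(X) = √(5.8667) = 2.4221
  s(Y) = √(4.1667) = 2.0412
  s(Z) = √(3.2) = 1.7889

Step 3 — r_{ij} = s_{ij} / (s_i · s_j):
  r[X,X] = 1 (diagonal).
  r[X,Y] = 3.7333 / (2.4221 · 2.0412) = 3.7333 / 4.9441 = 0.7551
  r[X,Z] = -1.4 / (2.4221 · 1.7889) = -1.4 / 4.3328 = -0.3231
  r[Y,Y] = 1 (diagonal).
  r[Y,Z] = -2 / (2.0412 · 1.7889) = -2 / 3.6515 = -0.5477
  r[Z,Z] = 1 (diagonal).

R is symmetric with unit diagonal. Assembling:

R = [[1, 0.7551, -0.3231],
 [0.7551, 1, -0.5477],
 [-0.3231, -0.5477, 1]]


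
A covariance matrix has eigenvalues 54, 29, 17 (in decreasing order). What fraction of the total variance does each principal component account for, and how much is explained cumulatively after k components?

Step 1 — total variance = trace(Sigma) = Σ λ_i = 54 + 29 + 17 = 100.

Step 2 — fraction explained by component i = λ_i / Σ λ:
  PC1: 54/100 = 0.54
  PC2: 29/100 = 0.29
  PC3: 17/100 = 0.17

Step 3 — cumulative fraction after k components = (λ_1 + ... + λ_k) / Σ λ:
  k = 1: 54/100 = 0.54
  k = 2: (54 + 29)/100 = 83/100 = 0.83
  k = 3: (54 + 29 + 17)/100 = 100/100 = 1

Summary (fraction, with percent):

explained: PC1 0.54 (54%), PC2 0.29 (29%), PC3 0.17 (17%);  cumulative: 0.54, 0.83, 1


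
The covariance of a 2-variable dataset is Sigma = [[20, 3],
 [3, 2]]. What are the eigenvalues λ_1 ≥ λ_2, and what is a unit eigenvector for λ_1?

Step 1 — characteristic polynomial of 2×2 Sigma:
  det(Sigma - λI) = λ² - trace · λ + det = 0.
  trace = 20 + 2 = 22, det = 20·2 - (3)² = 31.
Step 2 — discriminant:
  Δ = trace² - 4·det = 484 - 124 = 360.
Step 3 — eigenvalues:
  λ = (trace ± √Δ)/2 = (22 ± 18.9737)/2,
  λ_1 = 20.4868,  λ_2 = 1.5132.

Step 4 — unit eigenvector for λ_1: solve (Sigma - λ_1 I)v = 0. First row:
  (20 - 20.4868)·v_x + (3)·v_y = 0, i.e. (-0.4868)·v_x + (3)·v_y = 0,
  so v ∝ (b, λ_1 - a) = (3, 0.4868) = u.
  ||u|| = √((3)² + (0.4868)²) = √(9.237) ≈ 3.0392,
  v_1 = u/||u|| ≈ (0.9871, 0.1602) (||v_1|| = 1).

λ_1 = 20.4868,  λ_2 = 1.5132;  v_1 ≈ (0.9871, 0.1602)


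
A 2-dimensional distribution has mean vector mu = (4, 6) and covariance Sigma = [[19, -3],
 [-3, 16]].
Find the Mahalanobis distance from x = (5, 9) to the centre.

Step 1 — centre the observation: (x - mu) = (1, 3).

Step 2 — invert Sigma. det(Sigma) = 19·16 - (-3)² = 295.
  Sigma^{-1} = (1/det) · [[d, -b], [-b, a]] = [[0.0542, 0.0102],
 [0.0102, 0.0644]].

Step 3 — form the quadratic (x - mu)^T · Sigma^{-1} · (x - mu):
  Sigma^{-1} · (x - mu) = (0.0847, 0.2034).
  (x - mu)^T · [Sigma^{-1} · (x - mu)] = (1)·(0.0847) + (3)·(0.2034) = 0.6949.

Step 4 — take square root: d = √(0.6949) ≈ 0.8336.

d(x, mu) = √(0.6949) ≈ 0.8336


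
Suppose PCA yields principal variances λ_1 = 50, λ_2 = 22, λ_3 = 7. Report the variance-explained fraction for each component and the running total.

Step 1 — total variance = trace(Sigma) = Σ λ_i = 50 + 22 + 7 = 79.

Step 2 — fraction explained by component i = λ_i / Σ λ:
  PC1: 50/79 = 0.6329
  PC2: 22/79 = 0.2785
  PC3: 7/79 = 0.0886

Step 3 — cumulative fraction after k components = (λ_1 + ... + λ_k) / Σ λ:
  k = 1: 50/79 = 0.6329
  k = 2: (50 + 22)/79 = 72/79 = 0.9114
  k = 3: (50 + 22 + 7)/79 = 79/79 = 1

Summary (fraction, with percent):

explained: PC1 0.6329 (63.29%), PC2 0.2785 (27.85%), PC3 0.0886 (8.86%);  cumulative: 0.6329, 0.9114, 1


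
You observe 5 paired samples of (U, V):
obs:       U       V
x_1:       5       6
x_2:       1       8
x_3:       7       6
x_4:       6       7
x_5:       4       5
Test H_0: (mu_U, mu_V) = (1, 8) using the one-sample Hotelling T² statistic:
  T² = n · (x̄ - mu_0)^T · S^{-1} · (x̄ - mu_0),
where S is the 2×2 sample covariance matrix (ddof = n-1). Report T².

Step 1 — sample mean vector:
  mean(U) = (5 + 1 + 7 + 6 + 4) / 5 = 23/5 = 4.6
  mean(V) = (6 + 8 + 6 + 7 + 5) / 5 = 32/5 = 6.4
  x̄ = (4.6, 6.4),  deviation x̄ - mu_0 = (4.6, 6.4) - (1, 8) = (3.6, -1.6).

Step 2 — sample covariance matrix, S[i,j] = (1/(n-1)) · Σ_k (x_{k,i} - mean_i) · (x_{k,j} - mean_j), divisor n-1 = 4:
  S[U,U] = ((0.4)·(0.4) + (-3.6)·(-3.6) + (2.4)·(2.4) + (1.4)·(1.4) + (-0.6)·(-0.6)) / 4 = 21.2/4 = 5.3
  S[U,V] = ((0.4)·(-0.4) + (-3.6)·(1.6) + (2.4)·(-0.4) + (1.4)·(0.6) + (-0.6)·(-1.4)) / 4 = -5.2/4 = -1.3
  S[V,V] = ((-0.4)·(-0.4) + (1.6)·(1.6) + (-0.4)·(-0.4) + (0.6)·(0.6) + (-1.4)·(-1.4)) / 4 = 5.2/4 = 1.3
  S = [[5.3, -1.3],
 [-1.3, 1.3]].

Step 3 — invert S. det(S) = 5.3·1.3 - (-1.3)² = 5.2.
  S^{-1} = (1/det) · [[d, -b], [-b, a]] = [[0.25, 0.25],
 [0.25, 1.0192]].

Step 4 — quadratic form (x̄ - mu_0)^T · S^{-1} · (x̄ - mu_0):
  S^{-1} · (x̄ - mu_0) = (0.5, -0.7308),
  (x̄ - mu_0)^T · [...] = (3.6)·(0.5) + (-1.6)·(-0.7308) = 2.9692.

Step 5 — scale by n: T² = 5 · 2.9692 = 14.8462.

T² ≈ 14.8462


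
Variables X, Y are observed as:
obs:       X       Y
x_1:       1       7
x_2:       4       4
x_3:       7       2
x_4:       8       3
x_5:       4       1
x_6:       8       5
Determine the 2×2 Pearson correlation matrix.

Step 1 — column means:
  mean(X) = (1 + 4 + 7 + 8 + 4 + 8) / 6 = 32/6 = 5.3333
  mean(Y) = (7 + 4 + 2 + 3 + 1 + 5) / 6 = 22/6 = 3.6667

Step 2 — sample variances and covariances s[i,j] = (1/(n-1)) · Σ_k (x_{k,i} - mean_i) · (x_{k,j} - mean_j), with n-1 = 5:
  s[X,X] = ((-4.3333)·(-4.3333) + (-1.3333)·(-1.3333) + (1.6667)·(1.6667) + (2.6667)·(2.6667) + (-1.3333)·(-1.3333) + (2.6667)·(2.6667)) / 5 = 39.3333/5 = 7.8667
  s[X,Y] = ((-4.3333)·(3.3333) + (-1.3333)·(0.3333) + (1.6667)·(-1.6667) + (2.6667)·(-0.6667) + (-1.3333)·(-2.6667) + (2.6667)·(1.3333)) / 5 = -12.3333/5 = -2.4667
  s[Y,Y] = ((3.3333)·(3.3333) + (0.3333)·(0.3333) + (-1.6667)·(-1.6667) + (-0.6667)·(-0.6667) + (-2.6667)·(-2.6667) + (1.3333)·(1.3333)) / 5 = 23.3333/5 = 4.6667
  Sample standard deviations s_i = √(s[i,i]):
  s(X) = √(7.8667) = 2.8048
  s(Y) = √(4.6667) = 2.1602

Step 3 — r_{ij} = s_{ij} / (s_i · s_j):
  r[X,X] = 1 (diagonal).
  r[X,Y] = -2.4667 / (2.8048 · 2.1602) = -2.4667 / 6.059 = -0.4071
  r[Y,Y] = 1 (diagonal).

R is symmetric with unit diagonal. Assembling:

R = [[1, -0.4071],
 [-0.4071, 1]]


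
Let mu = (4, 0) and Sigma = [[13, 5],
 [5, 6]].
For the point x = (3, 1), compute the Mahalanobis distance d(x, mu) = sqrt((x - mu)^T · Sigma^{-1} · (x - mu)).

Step 1 — centre the observation: (x - mu) = (-1, 1).

Step 2 — invert Sigma. det(Sigma) = 13·6 - (5)² = 53.
  Sigma^{-1} = (1/det) · [[d, -b], [-b, a]] = [[0.1132, -0.0943],
 [-0.0943, 0.2453]].

Step 3 — form the quadratic (x - mu)^T · Sigma^{-1} · (x - mu):
  Sigma^{-1} · (x - mu) = (-0.2075, 0.3396).
  (x - mu)^T · [Sigma^{-1} · (x - mu)] = (-1)·(-0.2075) + (1)·(0.3396) = 0.5472.

Step 4 — take square root: d = √(0.5472) ≈ 0.7397.

d(x, mu) = √(0.5472) ≈ 0.7397


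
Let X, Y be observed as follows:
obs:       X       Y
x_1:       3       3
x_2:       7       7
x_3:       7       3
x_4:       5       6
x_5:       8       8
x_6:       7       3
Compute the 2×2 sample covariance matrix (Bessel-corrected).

Step 1 — column means:
  mean(X) = (3 + 7 + 7 + 5 + 8 + 7) / 6 = 37/6 = 6.1667
  mean(Y) = (3 + 7 + 3 + 6 + 8 + 3) / 6 = 30/6 = 5

Step 2 — sample covariance S[i,j] = (1/(n-1)) · Σ_k (x_{k,i} - mean_i) · (x_{k,j} - mean_j), with n-1 = 5.
  S[X,X] = ((-3.1667)·(-3.1667) + (0.8333)·(0.8333) + (0.8333)·(0.8333) + (-1.1667)·(-1.1667) + (1.8333)·(1.8333) + (0.8333)·(0.8333)) / 5 = 16.8333/5 = 3.3667
  S[X,Y] = ((-3.1667)·(-2) + (0.8333)·(2) + (0.8333)·(-2) + (-1.1667)·(1) + (1.8333)·(3) + (0.8333)·(-2)) / 5 = 9/5 = 1.8
  S[Y,Y] = ((-2)·(-2) + (2)·(2) + (-2)·(-2) + (1)·(1) + (3)·(3) + (-2)·(-2)) / 5 = 26/5 = 5.2

S is symmetric (S[j,i] = S[i,j]). Assembling:

S = [[3.3667, 1.8],
 [1.8, 5.2]]


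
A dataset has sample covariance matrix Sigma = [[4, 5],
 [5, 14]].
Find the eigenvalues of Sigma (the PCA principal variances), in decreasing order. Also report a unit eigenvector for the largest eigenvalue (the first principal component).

Step 1 — characteristic polynomial of 2×2 Sigma:
  det(Sigma - λI) = λ² - trace · λ + det = 0.
  trace = 4 + 14 = 18, det = 4·14 - (5)² = 31.
Step 2 — discriminant:
  Δ = trace² - 4·det = 324 - 124 = 200.
Step 3 — eigenvalues:
  λ = (trace ± √Δ)/2 = (18 ± 14.1421)/2,
  λ_1 = 16.0711,  λ_2 = 1.9289.

Step 4 — unit eigenvector for λ_1: solve (Sigma - λ_1 I)v = 0. First row:
  (4 - 16.0711)·v_x + (5)·v_y = 0, i.e. (-12.0711)·v_x + (5)·v_y = 0,
  so v ∝ (b, λ_1 - a) = (5, 12.0711) = u.
  ||u|| = √((5)² + (12.0711)²) = √(170.7107) ≈ 13.0656,
  v_1 = u/||u|| ≈ (0.3827, 0.9239) (||v_1|| = 1).

λ_1 = 16.0711,  λ_2 = 1.9289;  v_1 ≈ (0.3827, 0.9239)


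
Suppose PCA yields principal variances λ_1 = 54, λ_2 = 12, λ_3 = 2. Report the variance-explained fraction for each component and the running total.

Step 1 — total variance = trace(Sigma) = Σ λ_i = 54 + 12 + 2 = 68.

Step 2 — fraction explained by component i = λ_i / Σ λ:
  PC1: 54/68 = 0.7941
  PC2: 12/68 = 0.1765
  PC3: 2/68 = 0.0294

Step 3 — cumulative fraction after k components = (λ_1 + ... + λ_k) / Σ λ:
  k = 1: 54/68 = 0.7941
  k = 2: (54 + 12)/68 = 66/68 = 0.9706
  k = 3: (54 + 12 + 2)/68 = 68/68 = 1

Summary (fraction, with percent):

explained: PC1 0.7941 (79.41%), PC2 0.1765 (17.65%), PC3 0.0294 (2.94%);  cumulative: 0.7941, 0.9706, 1


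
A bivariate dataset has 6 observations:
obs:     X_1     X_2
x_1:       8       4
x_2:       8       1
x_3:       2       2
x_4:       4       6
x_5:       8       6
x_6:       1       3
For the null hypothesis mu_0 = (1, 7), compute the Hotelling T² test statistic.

Step 1 — sample mean vector:
  mean(X_1) = (8 + 8 + 2 + 4 + 8 + 1) / 6 = 31/6 = 5.1667
  mean(X_2) = (4 + 1 + 2 + 6 + 6 + 3) / 6 = 22/6 = 3.6667
  x̄ = (5.1667, 3.6667),  deviation x̄ - mu_0 = (5.1667, 3.6667) - (1, 7) = (4.1667, -3.3333).

Step 2 — sample covariance matrix, S[i,j] = (1/(n-1)) · Σ_k (x_{k,i} - mean_i) · (x_{k,j} - mean_j), divisor n-1 = 5:
  S[X_1,X_1] = ((2.8333)·(2.8333) + (2.8333)·(2.8333) + (-3.1667)·(-3.1667) + (-1.1667)·(-1.1667) + (2.8333)·(2.8333) + (-4.1667)·(-4.1667)) / 5 = 52.8333/5 = 10.5667
  S[X_1,X_2] = ((2.8333)·(0.3333) + (2.8333)·(-2.6667) + (-3.1667)·(-1.6667) + (-1.1667)·(2.3333) + (2.8333)·(2.3333) + (-4.1667)·(-0.6667)) / 5 = 5.3333/5 = 1.0667
  S[X_2,X_2] = ((0.3333)·(0.3333) + (-2.6667)·(-2.6667) + (-1.6667)·(-1.6667) + (2.3333)·(2.3333) + (2.3333)·(2.3333) + (-0.6667)·(-0.6667)) / 5 = 21.3333/5 = 4.2667
  S = [[10.5667, 1.0667],
 [1.0667, 4.2667]].

Step 3 — invert S. det(S) = 10.5667·4.2667 - (1.0667)² = 43.9467.
  S^{-1} = (1/det) · [[d, -b], [-b, a]] = [[0.0971, -0.0243],
 [-0.0243, 0.2404]].

Step 4 — quadratic form (x̄ - mu_0)^T · S^{-1} · (x̄ - mu_0):
  S^{-1} · (x̄ - mu_0) = (0.4854, -0.9026),
  (x̄ - mu_0)^T · [...] = (4.1667)·(0.4854) + (-3.3333)·(-0.9026) = 5.0314.

Step 5 — scale by n: T² = 6 · 5.0314 = 30.1881.

T² ≈ 30.1881


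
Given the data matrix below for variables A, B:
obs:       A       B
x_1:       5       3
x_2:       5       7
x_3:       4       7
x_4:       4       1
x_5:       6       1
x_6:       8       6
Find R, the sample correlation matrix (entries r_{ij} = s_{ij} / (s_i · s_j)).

Step 1 — column means:
  mean(A) = (5 + 5 + 4 + 4 + 6 + 8) / 6 = 32/6 = 5.3333
  mean(B) = (3 + 7 + 7 + 1 + 1 + 6) / 6 = 25/6 = 4.1667

Step 2 — sample variances and covariances s[i,j] = (1/(n-1)) · Σ_k (x_{k,i} - mean_i) · (x_{k,j} - mean_j), with n-1 = 5:
  s[A,A] = ((-0.3333)·(-0.3333) + (-0.3333)·(-0.3333) + (-1.3333)·(-1.3333) + (-1.3333)·(-1.3333) + (0.6667)·(0.6667) + (2.6667)·(2.6667)) / 5 = 11.3333/5 = 2.2667
  s[A,B] = ((-0.3333)·(-1.1667) + (-0.3333)·(2.8333) + (-1.3333)·(2.8333) + (-1.3333)·(-3.1667) + (0.6667)·(-3.1667) + (2.6667)·(1.8333)) / 5 = 2.6667/5 = 0.5333
  s[B,B] = ((-1.1667)·(-1.1667) + (2.8333)·(2.8333) + (2.8333)·(2.8333) + (-3.1667)·(-3.1667) + (-3.1667)·(-3.1667) + (1.8333)·(1.8333)) / 5 = 40.8333/5 = 8.1667
  Sample standard deviations s_i = √(s[i,i]):
  s(A) = √(2.2667) = 1.5055
  s(B) = √(8.1667) = 2.8577

Step 3 — r_{ij} = s_{ij} / (s_i · s_j):
  r[A,A] = 1 (diagonal).
  r[A,B] = 0.5333 / (1.5055 · 2.8577) = 0.5333 / 4.3025 = 0.124
  r[B,B] = 1 (diagonal).

R is symmetric with unit diagonal. Assembling:

R = [[1, 0.124],
 [0.124, 1]]


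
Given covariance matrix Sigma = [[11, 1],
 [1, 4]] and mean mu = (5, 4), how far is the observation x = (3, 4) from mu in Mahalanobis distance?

Step 1 — centre the observation: (x - mu) = (-2, 0).

Step 2 — invert Sigma. det(Sigma) = 11·4 - (1)² = 43.
  Sigma^{-1} = (1/det) · [[d, -b], [-b, a]] = [[0.093, -0.0233],
 [-0.0233, 0.2558]].

Step 3 — form the quadratic (x - mu)^T · Sigma^{-1} · (x - mu):
  Sigma^{-1} · (x - mu) = (-0.186, 0.0465).
  (x - mu)^T · [Sigma^{-1} · (x - mu)] = (-2)·(-0.186) + (0)·(0.0465) = 0.3721.

Step 4 — take square root: d = √(0.3721) ≈ 0.61.

d(x, mu) = √(0.3721) ≈ 0.61


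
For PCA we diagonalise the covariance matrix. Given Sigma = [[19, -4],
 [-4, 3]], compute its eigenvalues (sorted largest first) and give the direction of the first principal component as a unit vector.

Step 1 — characteristic polynomial of 2×2 Sigma:
  det(Sigma - λI) = λ² - trace · λ + det = 0.
  trace = 19 + 3 = 22, det = 19·3 - (-4)² = 41.
Step 2 — discriminant:
  Δ = trace² - 4·det = 484 - 164 = 320.
Step 3 — eigenvalues:
  λ = (trace ± √Δ)/2 = (22 ± 17.8885)/2,
  λ_1 = 19.9443,  λ_2 = 2.0557.

Step 4 — unit eigenvector for λ_1: solve (Sigma - λ_1 I)v = 0. First row:
  (19 - 19.9443)·v_x + (-4)·v_y = 0, i.e. (-0.9443)·v_x + (-4)·v_y = 0,
  so v ∝ (b, λ_1 - a) = (-4, 0.9443); multiply by -1 so the first entry is positive: u = (4, -0.9443).
  ||u|| = √((4)² + (-0.9443)²) = √(16.8916) ≈ 4.1099,
  v_1 = u/||u|| ≈ (0.9732, -0.2298) (||v_1|| = 1).

λ_1 = 19.9443,  λ_2 = 2.0557;  v_1 ≈ (0.9732, -0.2298)


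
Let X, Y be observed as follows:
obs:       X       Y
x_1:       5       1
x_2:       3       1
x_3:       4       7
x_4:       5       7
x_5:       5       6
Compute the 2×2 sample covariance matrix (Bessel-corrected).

Step 1 — column means:
  mean(X) = (5 + 3 + 4 + 5 + 5) / 5 = 22/5 = 4.4
  mean(Y) = (1 + 1 + 7 + 7 + 6) / 5 = 22/5 = 4.4

Step 2 — sample covariance S[i,j] = (1/(n-1)) · Σ_k (x_{k,i} - mean_i) · (x_{k,j} - mean_j), with n-1 = 4.
  S[X,X] = ((0.6)·(0.6) + (-1.4)·(-1.4) + (-0.4)·(-0.4) + (0.6)·(0.6) + (0.6)·(0.6)) / 4 = 3.2/4 = 0.8
  S[X,Y] = ((0.6)·(-3.4) + (-1.4)·(-3.4) + (-0.4)·(2.6) + (0.6)·(2.6) + (0.6)·(1.6)) / 4 = 4.2/4 = 1.05
  S[Y,Y] = ((-3.4)·(-3.4) + (-3.4)·(-3.4) + (2.6)·(2.6) + (2.6)·(2.6) + (1.6)·(1.6)) / 4 = 39.2/4 = 9.8

S is symmetric (S[j,i] = S[i,j]). Assembling:

S = [[0.8, 1.05],
 [1.05, 9.8]]


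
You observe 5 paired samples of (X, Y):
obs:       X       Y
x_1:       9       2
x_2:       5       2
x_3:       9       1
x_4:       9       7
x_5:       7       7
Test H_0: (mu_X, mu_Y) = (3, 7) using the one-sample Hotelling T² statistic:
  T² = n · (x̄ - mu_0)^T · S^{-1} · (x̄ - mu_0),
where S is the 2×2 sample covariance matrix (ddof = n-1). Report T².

Step 1 — sample mean vector:
  mean(X) = (9 + 5 + 9 + 9 + 7) / 5 = 39/5 = 7.8
  mean(Y) = (2 + 2 + 1 + 7 + 7) / 5 = 19/5 = 3.8
  x̄ = (7.8, 3.8),  deviation x̄ - mu_0 = (7.8, 3.8) - (3, 7) = (4.8, -3.2).

Step 2 — sample covariance matrix, S[i,j] = (1/(n-1)) · Σ_k (x_{k,i} - mean_i) · (x_{k,j} - mean_j), divisor n-1 = 4:
  S[X,X] = ((1.2)·(1.2) + (-2.8)·(-2.8) + (1.2)·(1.2) + (1.2)·(1.2) + (-0.8)·(-0.8)) / 4 = 12.8/4 = 3.2
  S[X,Y] = ((1.2)·(-1.8) + (-2.8)·(-1.8) + (1.2)·(-2.8) + (1.2)·(3.2) + (-0.8)·(3.2)) / 4 = 0.8/4 = 0.2
  S[Y,Y] = ((-1.8)·(-1.8) + (-1.8)·(-1.8) + (-2.8)·(-2.8) + (3.2)·(3.2) + (3.2)·(3.2)) / 4 = 34.8/4 = 8.7
  S = [[3.2, 0.2],
 [0.2, 8.7]].

Step 3 — invert S. det(S) = 3.2·8.7 - (0.2)² = 27.8.
  S^{-1} = (1/det) · [[d, -b], [-b, a]] = [[0.3129, -0.0072],
 [-0.0072, 0.1151]].

Step 4 — quadratic form (x̄ - mu_0)^T · S^{-1} · (x̄ - mu_0):
  S^{-1} · (x̄ - mu_0) = (1.5252, -0.4029),
  (x̄ - mu_0)^T · [...] = (4.8)·(1.5252) + (-3.2)·(-0.4029) = 8.6101.

Step 5 — scale by n: T² = 5 · 8.6101 = 43.0504.

T² ≈ 43.0504


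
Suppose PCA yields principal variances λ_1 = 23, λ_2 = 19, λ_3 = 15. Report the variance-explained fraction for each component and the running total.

Step 1 — total variance = trace(Sigma) = Σ λ_i = 23 + 19 + 15 = 57.

Step 2 — fraction explained by component i = λ_i / Σ λ:
  PC1: 23/57 = 0.4035
  PC2: 19/57 = 0.3333
  PC3: 15/57 = 0.2632

Step 3 — cumulative fraction after k components = (λ_1 + ... + λ_k) / Σ λ:
  k = 1: 23/57 = 0.4035
  k = 2: (23 + 19)/57 = 42/57 = 0.7368
  k = 3: (23 + 19 + 15)/57 = 57/57 = 1

Summary (fraction, with percent):

explained: PC1 0.4035 (40.35%), PC2 0.3333 (33.33%), PC3 0.2632 (26.32%);  cumulative: 0.4035, 0.7368, 1


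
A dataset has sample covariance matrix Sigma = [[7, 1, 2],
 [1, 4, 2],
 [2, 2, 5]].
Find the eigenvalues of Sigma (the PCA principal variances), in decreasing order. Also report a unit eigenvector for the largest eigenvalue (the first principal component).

Step 1 — characteristic polynomial p(λ) = det(λI - Sigma) = λ³ - tr·λ² + c_1·λ - det, where tr = trace, c_1 = sum of the principal 2×2 minors, det = det(Sigma):
  tr = 7 + 4 + 5 = 16,
  c_1 = (7·4 - (1)²) + (7·5 - (2)²) + (4·5 - (2)²) = 27 + 31 + 16 = 74,
  det = 7·(4·5 - (2)²) - (1)·((1)·5 - (2)·(2)) + (2)·((1)·(2) - 4·(2)) = 7·(16) - (1)·(1) + (2)·(-6) = 99.
  So p(λ) = λ³ - 16λ² + 74λ - 99.
Step 2 — look for an integer root (rational root theorem: any rational root is an integer divisor of 99). Testing λ = 9:
  p(9) = 729 - 1296 + 666 - 99 = 0  ✓
  Dividing out (λ - 9): p(λ) = (λ - 9)(λ² - 7λ + 11).
Step 3 — remaining eigenvalues from the quadratic λ² - 7λ + 11 = 0:
  Δ = 7² - 4·11 = 49 - 44 = 5,  λ = (7 ± √5)/2 = (7 ± 2.2361)/2 ≈ 4.618 or 2.382.
  Sorted: λ_1 = 9,  λ_2 = 4.618,  λ_3 = 2.382  (check: sum = 16 = tr ✓).

Step 4 — unit eigenvector for λ_1 = 9: v spans the null space of (Sigma - λ_1 I), whose rows are
  r_1 = (-2, 1, 2),  r_2 = (1, -5, 2),  r_3 = (2, 2, -4).
  v is orthogonal to every row, so take v ∝ r_1 × r_2 = ((1)·(2) - (2)·(-5), (2)·(1) - (-2)·(2), (-2)·(-5) - (1)·(1)) = (12, 6, 9).
  Rescale (divide by 3): u = (4, 2, 3).
  ||u|| = √((4)² + (2)² + (3)²) = √(29) ≈ 5.3852,  v_1 = u/||u|| ≈ (0.7428, 0.3714, 0.5571) (||v_1|| = 1).

λ_1 = 9,  λ_2 = 4.618,  λ_3 = 2.382;  v_1 ≈ (0.7428, 0.3714, 0.5571)


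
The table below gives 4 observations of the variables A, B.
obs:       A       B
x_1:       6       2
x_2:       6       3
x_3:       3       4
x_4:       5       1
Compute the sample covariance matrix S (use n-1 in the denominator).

Step 1 — column means:
  mean(A) = (6 + 6 + 3 + 5) / 4 = 20/4 = 5
  mean(B) = (2 + 3 + 4 + 1) / 4 = 10/4 = 2.5

Step 2 — sample covariance S[i,j] = (1/(n-1)) · Σ_k (x_{k,i} - mean_i) · (x_{k,j} - mean_j), with n-1 = 3.
  S[A,A] = ((1)·(1) + (1)·(1) + (-2)·(-2) + (0)·(0)) / 3 = 6/3 = 2
  S[A,B] = ((1)·(-0.5) + (1)·(0.5) + (-2)·(1.5) + (0)·(-1.5)) / 3 = -3/3 = -1
  S[B,B] = ((-0.5)·(-0.5) + (0.5)·(0.5) + (1.5)·(1.5) + (-1.5)·(-1.5)) / 3 = 5/3 = 1.6667

S is symmetric (S[j,i] = S[i,j]). Assembling:

S = [[2, -1],
 [-1, 1.6667]]


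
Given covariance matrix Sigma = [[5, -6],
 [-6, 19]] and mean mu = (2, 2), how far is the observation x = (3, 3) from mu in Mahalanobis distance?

Step 1 — centre the observation: (x - mu) = (1, 1).

Step 2 — invert Sigma. det(Sigma) = 5·19 - (-6)² = 59.
  Sigma^{-1} = (1/det) · [[d, -b], [-b, a]] = [[0.322, 0.1017],
 [0.1017, 0.0847]].

Step 3 — form the quadratic (x - mu)^T · Sigma^{-1} · (x - mu):
  Sigma^{-1} · (x - mu) = (0.4237, 0.1864).
  (x - mu)^T · [Sigma^{-1} · (x - mu)] = (1)·(0.4237) + (1)·(0.1864) = 0.6102.

Step 4 — take square root: d = √(0.6102) ≈ 0.7811.

d(x, mu) = √(0.6102) ≈ 0.7811


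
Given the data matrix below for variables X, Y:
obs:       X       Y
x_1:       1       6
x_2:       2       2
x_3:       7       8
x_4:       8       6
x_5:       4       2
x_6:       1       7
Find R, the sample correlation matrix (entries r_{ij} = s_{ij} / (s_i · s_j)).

Step 1 — column means:
  mean(X) = (1 + 2 + 7 + 8 + 4 + 1) / 6 = 23/6 = 3.8333
  mean(Y) = (6 + 2 + 8 + 6 + 2 + 7) / 6 = 31/6 = 5.1667

Step 2 — sample variances and covariances s[i,j] = (1/(n-1)) · Σ_k (x_{k,i} - mean_i) · (x_{k,j} - mean_j), with n-1 = 5:
  s[X,X] = ((-2.8333)·(-2.8333) + (-1.8333)·(-1.8333) + (3.1667)·(3.1667) + (4.1667)·(4.1667) + (0.1667)·(0.1667) + (-2.8333)·(-2.8333)) / 5 = 46.8333/5 = 9.3667
  s[X,Y] = ((-2.8333)·(0.8333) + (-1.8333)·(-3.1667) + (3.1667)·(2.8333) + (4.1667)·(0.8333) + (0.1667)·(-3.1667) + (-2.8333)·(1.8333)) / 5 = 10.1667/5 = 2.0333
  s[Y,Y] = ((0.8333)·(0.8333) + (-3.1667)·(-3.1667) + (2.8333)·(2.8333) + (0.8333)·(0.8333) + (-3.1667)·(-3.1667) + (1.8333)·(1.8333)) / 5 = 32.8333/5 = 6.5667
  Sample standard deviations s_i = √(s[i,i]):
  s(X) = √(9.3667) = 3.0605
  s(Y) = √(6.5667) = 2.5626

Step 3 — r_{ij} = s_{ij} / (s_i · s_j):
  r[X,X] = 1 (diagonal).
  r[X,Y] = 2.0333 / (3.0605 · 2.5626) = 2.0333 / 7.8427 = 0.2593
  r[Y,Y] = 1 (diagonal).

R is symmetric with unit diagonal. Assembling:

R = [[1, 0.2593],
 [0.2593, 1]]


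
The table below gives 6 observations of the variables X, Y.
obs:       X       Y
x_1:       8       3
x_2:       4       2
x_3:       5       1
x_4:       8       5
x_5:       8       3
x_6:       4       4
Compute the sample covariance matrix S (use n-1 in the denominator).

Step 1 — column means:
  mean(X) = (8 + 4 + 5 + 8 + 8 + 4) / 6 = 37/6 = 6.1667
  mean(Y) = (3 + 2 + 1 + 5 + 3 + 4) / 6 = 18/6 = 3

Step 2 — sample covariance S[i,j] = (1/(n-1)) · Σ_k (x_{k,i} - mean_i) · (x_{k,j} - mean_j), with n-1 = 5.
  S[X,X] = ((1.8333)·(1.8333) + (-2.1667)·(-2.1667) + (-1.1667)·(-1.1667) + (1.8333)·(1.8333) + (1.8333)·(1.8333) + (-2.1667)·(-2.1667)) / 5 = 20.8333/5 = 4.1667
  S[X,Y] = ((1.8333)·(0) + (-2.1667)·(-1) + (-1.1667)·(-2) + (1.8333)·(2) + (1.8333)·(0) + (-2.1667)·(1)) / 5 = 6/5 = 1.2
  S[Y,Y] = ((0)·(0) + (-1)·(-1) + (-2)·(-2) + (2)·(2) + (0)·(0) + (1)·(1)) / 5 = 10/5 = 2

S is symmetric (S[j,i] = S[i,j]). Assembling:

S = [[4.1667, 1.2],
 [1.2, 2]]


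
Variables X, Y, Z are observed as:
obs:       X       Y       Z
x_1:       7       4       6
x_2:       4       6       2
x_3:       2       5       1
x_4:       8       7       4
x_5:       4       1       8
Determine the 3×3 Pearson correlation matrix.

Step 1 — column means:
  mean(X) = (7 + 4 + 2 + 8 + 4) / 5 = 25/5 = 5
  mean(Y) = (4 + 6 + 5 + 7 + 1) / 5 = 23/5 = 4.6
  mean(Z) = (6 + 2 + 1 + 4 + 8) / 5 = 21/5 = 4.2

Step 2 — sample variances and covariances s[i,j] = (1/(n-1)) · Σ_k (x_{k,i} - mean_i) · (x_{k,j} - mean_j), with n-1 = 4:
  s[X,X] = ((2)·(2) + (-1)·(-1) + (-3)·(-3) + (3)·(3) + (-1)·(-1)) / 4 = 24/4 = 6
  s[X,Y] = ((2)·(-0.6) + (-1)·(1.4) + (-3)·(0.4) + (3)·(2.4) + (-1)·(-3.6)) / 4 = 7/4 = 1.75
  s[X,Z] = ((2)·(1.8) + (-1)·(-2.2) + (-3)·(-3.2) + (3)·(-0.2) + (-1)·(3.8)) / 4 = 11/4 = 2.75
  s[Y,Y] = ((-0.6)·(-0.6) + (1.4)·(1.4) + (0.4)·(0.4) + (2.4)·(2.4) + (-3.6)·(-3.6)) / 4 = 21.2/4 = 5.3
  s[Y,Z] = ((-0.6)·(1.8) + (1.4)·(-2.2) + (0.4)·(-3.2) + (2.4)·(-0.2) + (-3.6)·(3.8)) / 4 = -19.6/4 = -4.9
  s[Z,Z] = ((1.8)·(1.8) + (-2.2)·(-2.2) + (-3.2)·(-3.2) + (-0.2)·(-0.2) + (3.8)·(3.8)) / 4 = 32.8/4 = 8.2
  Sample standard deviations s_i = √(s[i,i]):
  s(X) = √(6) = 2.4495
  s(Y) = √(5.3) = 2.3022
  s(Z) = √(8.2) = 2.8636

Step 3 — r_{ij} = s_{ij} / (s_i · s_j):
  r[X,X] = 1 (diagonal).
  r[X,Y] = 1.75 / (2.4495 · 2.3022) = 1.75 / 5.6391 = 0.3103
  r[X,Z] = 2.75 / (2.4495 · 2.8636) = 2.75 / 7.0143 = 0.3921
  r[Y,Y] = 1 (diagonal).
  r[Y,Z] = -4.9 / (2.3022 · 2.8636) = -4.9 / 6.5924 = -0.7433
  r[Z,Z] = 1 (diagonal).

R is symmetric with unit diagonal. Assembling:

R = [[1, 0.3103, 0.3921],
 [0.3103, 1, -0.7433],
 [0.3921, -0.7433, 1]]


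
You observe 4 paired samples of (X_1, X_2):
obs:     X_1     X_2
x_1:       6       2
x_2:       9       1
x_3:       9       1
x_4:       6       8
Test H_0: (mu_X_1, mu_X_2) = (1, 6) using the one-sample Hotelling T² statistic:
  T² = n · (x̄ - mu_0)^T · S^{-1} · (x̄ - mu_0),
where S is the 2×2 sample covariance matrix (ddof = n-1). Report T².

Step 1 — sample mean vector:
  mean(X_1) = (6 + 9 + 9 + 6) / 4 = 30/4 = 7.5
  mean(X_2) = (2 + 1 + 1 + 8) / 4 = 12/4 = 3
  x̄ = (7.5, 3),  deviation x̄ - mu_0 = (7.5, 3) - (1, 6) = (6.5, -3).

Step 2 — sample covariance matrix, S[i,j] = (1/(n-1)) · Σ_k (x_{k,i} - mean_i) · (x_{k,j} - mean_j), divisor n-1 = 3:
  S[X_1,X_1] = ((-1.5)·(-1.5) + (1.5)·(1.5) + (1.5)·(1.5) + (-1.5)·(-1.5)) / 3 = 9/3 = 3
  S[X_1,X_2] = ((-1.5)·(-1) + (1.5)·(-2) + (1.5)·(-2) + (-1.5)·(5)) / 3 = -12/3 = -4
  S[X_2,X_2] = ((-1)·(-1) + (-2)·(-2) + (-2)·(-2) + (5)·(5)) / 3 = 34/3 = 11.3333
  S = [[3, -4],
 [-4, 11.3333]].

Step 3 — invert S. det(S) = 3·11.3333 - (-4)² = 18.
  S^{-1} = (1/det) · [[d, -b], [-b, a]] = [[0.6296, 0.2222],
 [0.2222, 0.1667]].

Step 4 — quadratic form (x̄ - mu_0)^T · S^{-1} · (x̄ - mu_0):
  S^{-1} · (x̄ - mu_0) = (3.4259, 0.9444),
  (x̄ - mu_0)^T · [...] = (6.5)·(3.4259) + (-3)·(0.9444) = 19.4352.

Step 5 — scale by n: T² = 4 · 19.4352 = 77.7407.

T² ≈ 77.7407


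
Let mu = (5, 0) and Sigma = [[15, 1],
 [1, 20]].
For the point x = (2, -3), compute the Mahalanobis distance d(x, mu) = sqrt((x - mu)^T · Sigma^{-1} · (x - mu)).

Step 1 — centre the observation: (x - mu) = (-3, -3).

Step 2 — invert Sigma. det(Sigma) = 15·20 - (1)² = 299.
  Sigma^{-1} = (1/det) · [[d, -b], [-b, a]] = [[0.0669, -0.0033],
 [-0.0033, 0.0502]].

Step 3 — form the quadratic (x - mu)^T · Sigma^{-1} · (x - mu):
  Sigma^{-1} · (x - mu) = (-0.1906, -0.1405).
  (x - mu)^T · [Sigma^{-1} · (x - mu)] = (-3)·(-0.1906) + (-3)·(-0.1405) = 0.9933.

Step 4 — take square root: d = √(0.9933) ≈ 0.9966.

d(x, mu) = √(0.9933) ≈ 0.9966


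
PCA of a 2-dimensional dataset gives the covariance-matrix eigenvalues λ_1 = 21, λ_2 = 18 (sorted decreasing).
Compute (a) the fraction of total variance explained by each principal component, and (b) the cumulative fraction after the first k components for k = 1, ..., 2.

Step 1 — total variance = trace(Sigma) = Σ λ_i = 21 + 18 = 39.

Step 2 — fraction explained by component i = λ_i / Σ λ:
  PC1: 21/39 = 0.5385
  PC2: 18/39 = 0.4615

Step 3 — cumulative fraction after k components = (λ_1 + ... + λ_k) / Σ λ:
  k = 1: 21/39 = 0.5385
  k = 2: (21 + 18)/39 = 39/39 = 1

Summary (fraction, with percent):

explained: PC1 0.5385 (53.85%), PC2 0.4615 (46.15%);  cumulative: 0.5385, 1


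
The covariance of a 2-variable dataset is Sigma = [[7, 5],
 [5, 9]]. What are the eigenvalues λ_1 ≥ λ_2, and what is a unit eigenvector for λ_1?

Step 1 — characteristic polynomial of 2×2 Sigma:
  det(Sigma - λI) = λ² - trace · λ + det = 0.
  trace = 7 + 9 = 16, det = 7·9 - (5)² = 38.
Step 2 — discriminant:
  Δ = trace² - 4·det = 256 - 152 = 104.
Step 3 — eigenvalues:
  λ = (trace ± √Δ)/2 = (16 ± 10.198)/2,
  λ_1 = 13.099,  λ_2 = 2.901.

Step 4 — unit eigenvector for λ_1: solve (Sigma - λ_1 I)v = 0. First row:
  (7 - 13.099)·v_x + (5)·v_y = 0, i.e. (-6.099)·v_x + (5)·v_y = 0,
  so v ∝ (b, λ_1 - a) = (5, 6.099) = u.
  ||u|| = √((5)² + (6.099)²) = √(62.198) ≈ 7.8866,
  v_1 = u/||u|| ≈ (0.634, 0.7733) (||v_1|| = 1).

λ_1 = 13.099,  λ_2 = 2.901;  v_1 ≈ (0.634, 0.7733)
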